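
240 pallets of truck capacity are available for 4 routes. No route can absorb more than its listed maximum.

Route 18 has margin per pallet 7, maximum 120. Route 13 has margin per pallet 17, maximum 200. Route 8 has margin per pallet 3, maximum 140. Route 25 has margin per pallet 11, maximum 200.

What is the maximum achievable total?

3840

Rank by margin per pallet: Route 13 17 > Route 25 11 > Route 18 7 > Route 8 3.
Give Route 13 200 to hit its cap of 200 → 40 left.
Route 25: +40 (room for 200) → 40. Pool exhausted.
Total = 17×200 + 11×40 = 3840.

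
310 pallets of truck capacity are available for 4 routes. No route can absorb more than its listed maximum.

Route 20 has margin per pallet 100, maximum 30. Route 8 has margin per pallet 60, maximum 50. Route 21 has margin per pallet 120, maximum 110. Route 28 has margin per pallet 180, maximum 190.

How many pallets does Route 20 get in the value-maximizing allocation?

10

Highest margin per pallet first: Route 28 180 > Route 21 120 > Route 20 100 > Route 8 60.
Give Route 28 190 to hit its cap of 190 ; 120 left.
Route 21 takes 110 to reach its cap of 110 ; 10 left.
Only 10 left; Route 20 takes them to reach 10.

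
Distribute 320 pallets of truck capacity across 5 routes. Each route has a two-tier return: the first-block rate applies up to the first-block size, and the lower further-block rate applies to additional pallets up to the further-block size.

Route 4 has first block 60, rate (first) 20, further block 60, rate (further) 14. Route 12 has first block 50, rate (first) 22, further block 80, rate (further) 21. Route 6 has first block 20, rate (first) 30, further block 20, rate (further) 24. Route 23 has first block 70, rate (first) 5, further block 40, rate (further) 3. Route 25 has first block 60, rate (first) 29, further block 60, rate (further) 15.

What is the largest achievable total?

7250

Treat each block as its own option and order by rate: Route 6/tier1 30 > Route 25/tier1 29 > Route 6/tier2 24 > Route 12/tier1 22 > Route 12/tier2 21 > Route 4/tier1 20 > Route 25/tier2 15 > Route 4/tier2 14 > Route 23/tier1 5 > Route 23/tier2 3.
Route 6/tier1 (30): +20 → 300 left.
Route 25 tier1 at 29: fill all 60 → 240 left.
Route 6/tier2 (24): +20 → 220 left.
Fill Route 12 tier1 block (50 at 22) → 170 left.
Route 12/tier2 (21): +80 → 90 left.
Route 4 tier1 at 20: fill all 60 → 30 left.
30 remain; put them into Route 25 tier2 at 15.
Total = 30×20 + 29×60 + 24×20 + 22×50 + 21×80 + 20×60 + 15×30 = 7250.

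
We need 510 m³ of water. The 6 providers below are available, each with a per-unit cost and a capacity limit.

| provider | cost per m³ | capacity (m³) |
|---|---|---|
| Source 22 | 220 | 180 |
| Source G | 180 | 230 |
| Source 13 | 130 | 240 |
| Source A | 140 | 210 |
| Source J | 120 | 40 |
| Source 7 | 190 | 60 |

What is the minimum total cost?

69000

Use providers in increasing cost order.
Source J (120): use full 40 — 470 m³ to go.
Take 240 from Source 13 at 130 — need 230 more.
Source A at 140: take all 210 m³ — 20 still needed.
Source G (180): take the remaining 20 — done.
Source 7, Source 22: unused.
Cost = 40×120 + 240×130 + 210×140 + 20×180 = 69000.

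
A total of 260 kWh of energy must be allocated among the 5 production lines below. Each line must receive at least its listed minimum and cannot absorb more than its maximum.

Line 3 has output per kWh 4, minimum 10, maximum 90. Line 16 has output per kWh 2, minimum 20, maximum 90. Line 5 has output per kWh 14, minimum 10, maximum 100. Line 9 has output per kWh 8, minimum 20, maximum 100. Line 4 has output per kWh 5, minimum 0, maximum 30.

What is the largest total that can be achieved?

2430

Meeting every minimum uses 10+20+10+20+0 = 60 kWh, leaving 200.
Order the production lines by output per kWh: Line 5 14 > Line 9 8 > Line 4 5 > Line 3 4 > Line 16 2.
Line 5: +90 to 100 (cap) → 110 left.
Line 9: +80 to 100 (cap) → 30 left.
Line 4: +30 to 30 (cap) → 0 left.
Total = 4×10 + 2×20 + 14×100 + 8×100 + 5×30 = 2430.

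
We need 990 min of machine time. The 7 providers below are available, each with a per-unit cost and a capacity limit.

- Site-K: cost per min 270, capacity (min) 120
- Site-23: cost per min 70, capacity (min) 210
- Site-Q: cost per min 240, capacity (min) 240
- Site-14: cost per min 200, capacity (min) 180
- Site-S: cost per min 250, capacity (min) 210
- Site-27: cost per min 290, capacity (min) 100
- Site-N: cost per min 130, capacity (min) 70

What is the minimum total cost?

Fill from the cheapest provider first.
Site-23 (70): use full 210 — 780 min to go.
Site-N (130): use full 70 — 710 min to go.
Site-14 at 200: take all 180 min — 530 still needed.
Site-Q at 240: take all 240 min — 290 still needed.
Site-S (250): use full 210 — 80 min to go.
Site-K at 270: take 80 of its 120 — requirement met.
Site-27: unused.
Cost = 210×70 + 70×130 + 180×200 + 240×240 + 210×250 + 80×270 = 191500.

191500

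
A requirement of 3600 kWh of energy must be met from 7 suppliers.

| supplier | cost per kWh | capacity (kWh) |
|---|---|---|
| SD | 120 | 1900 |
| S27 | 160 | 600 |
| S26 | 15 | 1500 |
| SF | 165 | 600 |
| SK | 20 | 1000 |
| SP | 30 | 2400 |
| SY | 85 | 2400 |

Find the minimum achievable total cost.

Cheapest first:
S26 (15): use full 1500 → 2100 kWh to go.
Take 1000 from SK at 20 → need 1100 more.
SP (30): take the remaining 1100 → done.
SY, SD, S27, SF: unused.
Cost = 1500×15 + 1000×20 + 1100×30 = 75500.

75500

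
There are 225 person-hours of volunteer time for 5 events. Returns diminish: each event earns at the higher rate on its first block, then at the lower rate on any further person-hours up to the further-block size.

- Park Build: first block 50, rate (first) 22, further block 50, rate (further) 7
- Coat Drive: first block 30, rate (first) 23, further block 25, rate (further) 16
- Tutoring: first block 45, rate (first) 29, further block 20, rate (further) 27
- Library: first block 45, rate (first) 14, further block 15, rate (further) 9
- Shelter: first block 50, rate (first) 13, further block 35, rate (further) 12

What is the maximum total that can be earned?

4795

Treat each block as its own option and order by rate: Tutoring/first 29 > Tutoring/second 27 > Coat Drive/first 23 > Park Build/first 22 > Coat Drive/second 16 > Library/first 14 > Shelter/first 13 > Shelter/second 12 > Library/second 9 > Park Build/second 7.
Fill Tutoring first block (45 at 29) → 180 left.
Tutoring/second (27): +20 → 160 left.
Coat Drive first at 23: fill all 30 → 130 left.
Park Build first at 22: fill all 50 → 80 left.
Coat Drive/second (16): +25 → 55 left.
Library/first (14): +45 → 10 left.
10 remain; put them into Shelter first at 13.
Total = 29×45 + 27×20 + 23×30 + 22×50 + 16×25 + 14×45 + 13×10 = 4795.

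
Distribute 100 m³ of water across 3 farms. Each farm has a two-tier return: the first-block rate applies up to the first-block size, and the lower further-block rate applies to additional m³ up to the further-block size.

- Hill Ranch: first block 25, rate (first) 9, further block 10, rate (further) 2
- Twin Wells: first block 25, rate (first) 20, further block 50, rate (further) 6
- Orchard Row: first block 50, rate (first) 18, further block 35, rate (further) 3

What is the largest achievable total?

Treat each block as its own option and order by rate: Twin Wells/first 20 > Orchard Row/first 18 > Hill Ranch/first 9 > Twin Wells/second 6 > Orchard Row/second 3 > Hill Ranch/second 2.
Fill Twin Wells first block (25 at 20) — 75 left.
Orchard Row/first (18): +50 — 25 left.
Fill Hill Ranch first block (25 at 9) — 0 left.
Total = 20×25 + 18×50 + 9×25 = 1625.

1625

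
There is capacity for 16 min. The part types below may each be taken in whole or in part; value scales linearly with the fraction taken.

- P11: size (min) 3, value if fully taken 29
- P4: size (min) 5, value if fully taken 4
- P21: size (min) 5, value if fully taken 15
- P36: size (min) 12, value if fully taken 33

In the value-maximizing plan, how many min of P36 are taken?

8

Rank by value-to-size ratio: P11 29/3≈9.67, P21 15/5≈3, P36 33/12≈2.75, P4 4/5≈0.8.
All 3 min of P11 fit (value 29) → 13 remain.
All 5 min of P21 fit (value 15) → 8 remain.
Only 8 min remain; take 8/12 of P36 for value 33×8/12 = 22.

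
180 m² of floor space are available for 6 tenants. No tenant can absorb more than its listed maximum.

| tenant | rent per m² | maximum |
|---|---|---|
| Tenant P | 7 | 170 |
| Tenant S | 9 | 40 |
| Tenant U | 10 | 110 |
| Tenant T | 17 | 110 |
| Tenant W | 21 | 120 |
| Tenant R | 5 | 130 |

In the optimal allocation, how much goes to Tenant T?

60

Highest rent per m² first: Tenant W 21 > Tenant T 17 > Tenant U 10 > Tenant S 9 > Tenant P 7 > Tenant R 5.
Give Tenant W 120 to hit its cap of 120 ; 60 left.
Tenant T has room for 110 but only 60 remain, so it gets 60.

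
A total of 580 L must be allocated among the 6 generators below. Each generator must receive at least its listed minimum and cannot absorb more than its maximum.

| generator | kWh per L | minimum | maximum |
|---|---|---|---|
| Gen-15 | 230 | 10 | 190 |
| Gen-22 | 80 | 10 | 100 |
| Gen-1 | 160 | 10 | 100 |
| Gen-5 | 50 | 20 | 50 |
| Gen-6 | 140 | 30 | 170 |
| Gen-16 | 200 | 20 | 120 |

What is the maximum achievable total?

Meeting every minimum uses 10+10+10+20+30+20 = 100 L, leaving 480.
Order the generators by kWh per L: Gen-15 230 > Gen-16 200 > Gen-1 160 > Gen-6 140 > Gen-22 80 > Gen-5 50.
Gen-15 takes 180 more to reach its cap of 190 → 300 left.
Gen-16 takes 100 more to reach its cap of 120 → 200 left.
Gen-1: +90 to 100 (cap) → 110 left.
Gen-6: +110 (room for 140) → 140. Pool exhausted.
Total = 230×190 + 80×10 + 160×100 + 50×20 + 140×140 + 200×120 = 105100.

105100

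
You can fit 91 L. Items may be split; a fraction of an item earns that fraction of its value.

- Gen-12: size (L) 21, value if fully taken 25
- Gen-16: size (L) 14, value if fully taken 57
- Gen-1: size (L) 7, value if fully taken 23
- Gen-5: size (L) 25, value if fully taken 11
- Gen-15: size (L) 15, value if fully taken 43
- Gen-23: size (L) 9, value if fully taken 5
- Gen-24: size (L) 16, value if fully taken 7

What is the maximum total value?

164

Sort by value density: Gen-16 57/14≈4.07, Gen-1 23/7≈3.29, Gen-15 43/15≈2.87, Gen-12 25/21≈1.19, Gen-23 5/9≈0.556, Gen-5 11/25≈0.44, Gen-24 7/16≈0.438.
All 14 L of Gen-16 fit (value 57) → 77 remain.
Take all of Gen-1 (7 L, value 23) → 70 L left.
Gen-15: take in full, 15 L for value 43 → 55 left.
Gen-12: take in full, 21 L for value 25 → 34 left.
All 9 L of Gen-23 fit (value 5) → 25 remain.
Take all of Gen-5 (25 L, value 11) → 0 L left.
Total value = 164.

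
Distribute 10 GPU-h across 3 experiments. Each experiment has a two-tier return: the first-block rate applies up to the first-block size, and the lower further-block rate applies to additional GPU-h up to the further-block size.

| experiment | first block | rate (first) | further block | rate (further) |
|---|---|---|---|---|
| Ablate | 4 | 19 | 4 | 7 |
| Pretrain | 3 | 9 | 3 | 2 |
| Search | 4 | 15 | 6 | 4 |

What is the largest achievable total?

Order all 6 blocks by rate: Ablate/tier1 19 > Search/tier1 15 > Pretrain/tier1 9 > Ablate/tier2 7 > Search/tier2 4 > Pretrain/tier2 2.
Ablate tier1 at 19: fill all 4 → 6 left.
Search tier1 at 15: fill all 4 → 2 left.
Pretrain/tier1: +2 of 3 at 9; pool empty.
Total = 19×4 + 15×4 + 9×2 = 154.

154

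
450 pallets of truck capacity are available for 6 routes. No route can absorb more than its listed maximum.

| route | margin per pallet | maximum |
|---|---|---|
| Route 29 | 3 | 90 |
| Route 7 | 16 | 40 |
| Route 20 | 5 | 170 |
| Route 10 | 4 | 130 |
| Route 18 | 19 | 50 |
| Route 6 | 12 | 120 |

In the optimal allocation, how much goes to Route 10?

Order the routes by margin per pallet: Route 18 19 > Route 7 16 > Route 6 12 > Route 20 5 > Route 10 4 > Route 29 3.
Route 18 takes 50 to reach its cap of 50 → 400 left.
Give Route 7 40 to hit its cap of 40 → 360 left.
Give Route 6 120 to hit its cap of 120 → 240 left.
Route 20 takes 170 to reach its cap of 170 → 70 left.
Route 10 has room for 130 but only 70 remain, so it gets 70.

70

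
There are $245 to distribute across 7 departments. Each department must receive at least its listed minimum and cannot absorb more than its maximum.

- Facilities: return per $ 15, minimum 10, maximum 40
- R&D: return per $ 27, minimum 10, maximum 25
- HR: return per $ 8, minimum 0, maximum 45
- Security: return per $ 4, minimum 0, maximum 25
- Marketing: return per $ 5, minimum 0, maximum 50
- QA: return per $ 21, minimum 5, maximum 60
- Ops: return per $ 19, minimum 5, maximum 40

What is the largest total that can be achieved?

Meeting every minimum uses 10+10+0+0+0+5+5 = 30 $, leaving 215.
Rank by return per $: R&D 27 > QA 21 > Ops 19 > Facilities 15 > HR 8 > Marketing 5 > Security 4.
R&D: +15 to 25 (cap) ; 200 left.
Give QA 55 more to hit its cap of 60 ; 145 left.
Ops: +35 to 40 (cap) ; 110 left.
Give Facilities 30 more to hit its cap of 40 ; 80 left.
HR takes 45 more to reach its cap of 45 ; 35 left.
Marketing: +35 (room for 50) → 35. Pool exhausted.
Total = 15×40 + 27×25 + 8×45 + 5×35 + 21×60 + 19×40 = 3830.

3830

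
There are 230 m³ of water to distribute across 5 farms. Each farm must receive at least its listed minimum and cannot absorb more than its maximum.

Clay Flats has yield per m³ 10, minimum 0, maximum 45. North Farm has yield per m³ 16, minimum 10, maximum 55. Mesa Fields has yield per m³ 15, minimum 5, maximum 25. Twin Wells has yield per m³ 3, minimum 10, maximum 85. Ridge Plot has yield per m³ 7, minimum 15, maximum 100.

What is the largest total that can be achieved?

Meeting every minimum uses 0+10+5+10+15 = 40 m³, leaving 190.
Rank by yield per m³: North Farm 16 > Mesa Fields 15 > Clay Flats 10 > Ridge Plot 7 > Twin Wells 3.
North Farm: +45 to 55 (cap) → 145 left.
Mesa Fields: +20 to 25 (cap) → 125 left.
Give Clay Flats 45 more to hit its cap of 45 → 80 left.
Ridge Plot has room for 85 more but only 80 remain, so it gets 95.
Total = 10×45 + 16×55 + 15×25 + 3×10 + 7×95 = 2400.

2400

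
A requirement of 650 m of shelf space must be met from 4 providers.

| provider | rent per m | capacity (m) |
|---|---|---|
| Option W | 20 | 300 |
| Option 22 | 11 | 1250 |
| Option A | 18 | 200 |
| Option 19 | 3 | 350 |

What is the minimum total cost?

Fill from the cheapest provider first.
Option 19 (3): use full 350 ; 300 m to go.
Option 22 (11): take the remaining 300 ; done.
Option A, Option W: unused.
Cost = 350×3 + 300×11 = 4350.

4350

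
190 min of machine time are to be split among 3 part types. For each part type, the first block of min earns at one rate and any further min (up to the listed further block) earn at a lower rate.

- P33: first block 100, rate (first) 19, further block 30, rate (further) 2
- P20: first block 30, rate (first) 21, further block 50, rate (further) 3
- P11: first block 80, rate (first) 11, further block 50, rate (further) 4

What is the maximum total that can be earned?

3190

Order all 6 blocks by rate: P20/T1 21 > P33/T1 19 > P11/T1 11 > P11/T2 4 > P20/T2 3 > P33/T2 2.
P20/T1 (21): +30 — 160 left.
P33 T1 at 19: fill all 100 — 60 left.
P11 T1 at 11: only 60 left, fill 60.
Total = 21×30 + 19×100 + 11×60 = 3190.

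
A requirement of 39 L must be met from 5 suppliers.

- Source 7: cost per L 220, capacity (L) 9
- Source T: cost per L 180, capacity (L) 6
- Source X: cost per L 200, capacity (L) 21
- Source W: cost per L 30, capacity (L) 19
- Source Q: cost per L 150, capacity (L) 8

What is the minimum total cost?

4050

Use suppliers in increasing cost order.
Take 19 from Source W at 30 → need 20 more.
Source Q (150): use full 8 → 12 L to go.
Source T (180): use full 6 → 6 L to go.
Source X (200): take the remaining 6 → done.
Source 7: unused.
Cost = 19×30 + 8×150 + 6×180 + 6×200 = 4050.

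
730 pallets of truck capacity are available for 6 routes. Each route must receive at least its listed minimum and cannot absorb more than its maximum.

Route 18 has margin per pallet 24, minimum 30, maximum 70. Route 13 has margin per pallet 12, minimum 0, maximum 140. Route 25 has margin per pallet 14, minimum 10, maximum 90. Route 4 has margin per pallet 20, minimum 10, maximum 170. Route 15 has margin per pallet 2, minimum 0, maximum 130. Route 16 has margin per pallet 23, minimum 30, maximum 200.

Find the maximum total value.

Meeting every minimum uses 30+0+10+10+0+30 = 80 pallets, leaving 650.
Order the routes by margin per pallet: Route 18 24 > Route 16 23 > Route 4 20 > Route 25 14 > Route 13 12 > Route 15 2.
Route 18: +40 to 70 (cap) → 610 left.
Give Route 16 170 more to hit its cap of 200 → 440 left.
Route 4: +160 to 170 (cap) → 280 left.
Route 25 takes 80 more to reach its cap of 90 → 200 left.
Route 13 takes 140 more to reach its cap of 140 → 60 left.
Route 15: +60 (room for 130) → 60. Pool exhausted.
Total = 24×70 + 12×140 + 14×90 + 20×170 + 2×60 + 23×200 = 12740.

12740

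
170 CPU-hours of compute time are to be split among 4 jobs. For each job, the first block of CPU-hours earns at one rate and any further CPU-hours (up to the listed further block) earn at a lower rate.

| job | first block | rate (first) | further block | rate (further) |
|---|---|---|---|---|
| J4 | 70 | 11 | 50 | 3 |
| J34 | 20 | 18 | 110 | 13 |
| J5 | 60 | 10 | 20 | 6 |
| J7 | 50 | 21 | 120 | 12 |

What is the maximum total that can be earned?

Treat each block as its own option and order by rate: J7/tier1 21 > J34/tier1 18 > J34/tier2 13 > J7/tier2 12 > J4/tier1 11 > J5/tier1 10 > J5/tier2 6 > J4/tier2 3.
J7/tier1 (21): +50 — 120 left.
J34 tier1 at 18: fill all 20 — 100 left.
J34/tier2: +100 of 110 at 13; pool empty.
Total = 21×50 + 18×20 + 13×100 = 2710.

2710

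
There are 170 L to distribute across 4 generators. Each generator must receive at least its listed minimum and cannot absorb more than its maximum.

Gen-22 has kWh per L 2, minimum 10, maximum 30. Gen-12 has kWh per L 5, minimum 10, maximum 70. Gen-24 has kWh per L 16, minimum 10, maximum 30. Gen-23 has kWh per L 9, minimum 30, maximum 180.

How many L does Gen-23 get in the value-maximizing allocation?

120

Meeting every minimum uses 10+10+10+30 = 60 L, leaving 110.
Highest kWh per L first: Gen-24 16 > Gen-23 9 > Gen-12 5 > Gen-22 2.
Gen-24 takes 20 more to reach its cap of 30 ; 90 left.
Gen-23: +90 (room for 150) → 120. Pool exhausted.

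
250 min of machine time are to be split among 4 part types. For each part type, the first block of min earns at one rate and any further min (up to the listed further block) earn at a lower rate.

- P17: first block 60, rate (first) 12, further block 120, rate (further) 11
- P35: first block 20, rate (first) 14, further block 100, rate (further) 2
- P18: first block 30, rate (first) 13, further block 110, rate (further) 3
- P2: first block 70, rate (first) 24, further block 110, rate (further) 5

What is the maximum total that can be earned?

Order all 8 blocks by rate: P2/T1 24 > P35/T1 14 > P18/T1 13 > P17/T1 12 > P17/T2 11 > P2/T2 5 > P18/T2 3 > P35/T2 2.
P2/T1 (24): +70 ; 180 left.
Fill P35 T1 block (20 at 14) ; 160 left.
Fill P18 T1 block (30 at 13) ; 130 left.
Fill P17 T1 block (60 at 12) ; 70 left.
P17/T2: +70 of 120 at 11; pool empty.
Total = 24×70 + 14×20 + 13×30 + 12×60 + 11×70 = 3840.

3840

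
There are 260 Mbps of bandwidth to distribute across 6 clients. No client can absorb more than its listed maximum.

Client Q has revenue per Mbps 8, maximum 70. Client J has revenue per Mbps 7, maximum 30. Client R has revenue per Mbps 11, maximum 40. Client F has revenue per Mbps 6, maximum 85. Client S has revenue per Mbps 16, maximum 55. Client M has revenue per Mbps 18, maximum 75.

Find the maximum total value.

Rank by revenue per Mbps: Client M 18 > Client S 16 > Client R 11 > Client Q 8 > Client J 7 > Client F 6.
Client M: +75 to 75 (cap) → 185 left.
Client S takes 55 to reach its cap of 55 → 130 left.
Client R: +40 to 40 (cap) → 90 left.
Client Q: +70 to 70 (cap) → 20 left.
Client J has room for 30 but only 20 remain, so it gets 20.
Total = 8×70 + 7×20 + 11×40 + 16×55 + 18×75 = 3370.

3370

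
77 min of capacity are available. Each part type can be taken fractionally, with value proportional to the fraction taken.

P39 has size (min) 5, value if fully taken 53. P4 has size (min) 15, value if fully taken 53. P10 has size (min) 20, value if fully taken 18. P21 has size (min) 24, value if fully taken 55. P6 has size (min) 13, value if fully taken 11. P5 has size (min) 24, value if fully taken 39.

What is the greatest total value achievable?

Rank by value-to-size ratio: P39 53/5≈10.6, P4 53/15≈3.53, P21 55/24≈2.29, P5 39/24≈1.62, P10 18/20≈0.9, P6 11/13≈0.846.
Take all of P39 (5 min, value 53) → 72 min left.
All 15 min of P4 fit (value 53) → 57 remain.
Take all of P21 (24 min, value 55) → 33 min left.
P5: take in full, 24 min for value 39 → 9 left.
Only 9 min remain; take 9/20 of P10 for value 18×9/20 = 8.1.
Total value = 208.1.

208.1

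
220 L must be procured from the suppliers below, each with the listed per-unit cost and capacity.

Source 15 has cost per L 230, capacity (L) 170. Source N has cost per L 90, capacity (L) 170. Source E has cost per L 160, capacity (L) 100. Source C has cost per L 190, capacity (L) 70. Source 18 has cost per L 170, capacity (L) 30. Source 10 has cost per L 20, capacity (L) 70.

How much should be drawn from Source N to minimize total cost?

Cheapest first:
Source 10 at 20: take all 70 L — 150 still needed.
Source N at 90: take 150 of its 170 — requirement met.
Source E, Source 18, Source C, Source 15: unused.

150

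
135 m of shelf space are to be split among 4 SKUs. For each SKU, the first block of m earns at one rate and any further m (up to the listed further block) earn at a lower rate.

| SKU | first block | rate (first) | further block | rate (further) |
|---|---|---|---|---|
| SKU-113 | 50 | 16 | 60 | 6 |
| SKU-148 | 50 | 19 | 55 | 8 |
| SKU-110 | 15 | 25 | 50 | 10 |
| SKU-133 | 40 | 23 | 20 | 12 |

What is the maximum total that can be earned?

Treat each block as its own option and order by rate: SKU-110/tier1 25 > SKU-133/tier1 23 > SKU-148/tier1 19 > SKU-113/tier1 16 > SKU-133/tier2 12 > SKU-110/tier2 10 > SKU-148/tier2 8 > SKU-113/tier2 6.
SKU-110/tier1 (25): +15 — 120 left.
SKU-133/tier1 (23): +40 — 80 left.
SKU-148 tier1 at 19: fill all 50 — 30 left.
30 remain; put them into SKU-113 tier1 at 16.
Total = 25×15 + 23×40 + 19×50 + 16×30 = 2725.

2725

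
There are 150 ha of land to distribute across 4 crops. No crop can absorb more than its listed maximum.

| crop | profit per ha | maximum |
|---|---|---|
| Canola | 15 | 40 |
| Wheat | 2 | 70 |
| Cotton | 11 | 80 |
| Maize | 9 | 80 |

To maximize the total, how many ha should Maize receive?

Rank by profit per ha: Canola 15 > Cotton 11 > Maize 9 > Wheat 2.
Canola takes 40 to reach its cap of 40 ; 110 left.
Cotton takes 80 to reach its cap of 80 ; 30 left.
Maize: +30 (room for 80) → 30. Pool exhausted.

30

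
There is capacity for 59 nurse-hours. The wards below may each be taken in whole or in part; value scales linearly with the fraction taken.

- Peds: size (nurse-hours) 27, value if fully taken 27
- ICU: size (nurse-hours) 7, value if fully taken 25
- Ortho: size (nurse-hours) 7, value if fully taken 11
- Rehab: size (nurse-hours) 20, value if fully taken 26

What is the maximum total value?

Rank by value-to-size ratio: ICU 25/7≈3.57, Ortho 11/7≈1.57, Rehab 26/20≈1.3, Peds 27/27≈1.
All 7 nurse-hours of ICU fit (value 25) — 52 remain.
All 7 nurse-hours of Ortho fit (value 11) — 45 remain.
Rehab: take in full, 20 nurse-hours for value 26 — 25 left.
25 nurse-hours left: a 25/27 share of Peds gives 27×25/27 = 25.
Total value = 87.

87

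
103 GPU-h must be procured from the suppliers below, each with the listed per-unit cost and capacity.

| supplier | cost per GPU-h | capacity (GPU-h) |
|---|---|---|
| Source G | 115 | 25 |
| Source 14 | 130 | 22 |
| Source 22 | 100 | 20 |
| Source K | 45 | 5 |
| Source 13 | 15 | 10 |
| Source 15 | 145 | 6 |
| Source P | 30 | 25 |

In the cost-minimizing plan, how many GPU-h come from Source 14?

Cheapest first:
Source 13 (15): use full 10 ; 93 GPU-h to go.
Take 25 from Source P at 30 ; need 68 more.
Source K (45): use full 5 ; 63 GPU-h to go.
Source 22 at 100: take all 20 GPU-h ; 43 still needed.
Take 25 from Source G at 115 ; need 18 more.
Source 14 (130): take the remaining 18 ; done.
Source 15: unused.

18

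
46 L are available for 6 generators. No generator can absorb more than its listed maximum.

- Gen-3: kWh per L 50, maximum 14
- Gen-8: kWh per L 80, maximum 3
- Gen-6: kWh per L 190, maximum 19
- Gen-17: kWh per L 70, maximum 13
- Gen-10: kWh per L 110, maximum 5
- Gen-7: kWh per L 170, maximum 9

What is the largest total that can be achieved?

6630

Highest kWh per L first: Gen-6 190 > Gen-7 170 > Gen-10 110 > Gen-8 80 > Gen-17 70 > Gen-3 50.
Give Gen-6 19 to hit its cap of 19 — 27 left.
Give Gen-7 9 to hit its cap of 9 — 18 left.
Give Gen-10 5 to hit its cap of 5 — 13 left.
Gen-8 takes 3 to reach its cap of 3 — 10 left.
Gen-17: +10 (room for 13) → 10. Pool exhausted.
Total = 80×3 + 190×19 + 70×10 + 110×5 + 170×9 = 6630.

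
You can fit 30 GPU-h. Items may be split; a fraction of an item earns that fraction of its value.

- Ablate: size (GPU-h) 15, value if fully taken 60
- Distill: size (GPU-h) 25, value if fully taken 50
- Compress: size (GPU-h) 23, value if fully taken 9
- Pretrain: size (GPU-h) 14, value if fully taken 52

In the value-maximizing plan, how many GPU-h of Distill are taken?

1

Sort by value density: Ablate 60/15≈4, Pretrain 52/14≈3.71, Distill 50/25≈2, Compress 9/23≈0.391.
Ablate: take in full, 15 GPU-h for value 60 ; 15 left.
Take all of Pretrain (14 GPU-h, value 52) ; 1 GPU-h left.
1 GPU-h left: a 1/25 share of Distill gives 50×1/25 = 2.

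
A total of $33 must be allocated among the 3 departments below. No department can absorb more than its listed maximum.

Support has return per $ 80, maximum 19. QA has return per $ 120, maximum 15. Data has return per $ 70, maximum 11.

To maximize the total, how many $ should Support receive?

18

Highest return per $ first: QA 120 > Support 80 > Data 70.
QA: +15 to 15 (cap) — 18 left.
Support: +18 (room for 19) → 18. Pool exhausted.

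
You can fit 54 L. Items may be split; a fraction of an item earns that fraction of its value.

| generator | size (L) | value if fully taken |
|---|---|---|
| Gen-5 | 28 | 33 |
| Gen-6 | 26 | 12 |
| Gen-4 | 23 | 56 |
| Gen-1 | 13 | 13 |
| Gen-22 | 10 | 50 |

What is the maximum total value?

130.75

Sort by value density: Gen-22 50/10≈5, Gen-4 56/23≈2.43, Gen-5 33/28≈1.18, Gen-1 13/13≈1, Gen-6 12/26≈0.462.
Take all of Gen-22 (10 L, value 50) → 44 L left.
Gen-4: take in full, 23 L for value 56 → 21 left.
Only 21 L remain; take 21/28 of Gen-5 for value 33×21/28 = 24.75.
Total value = 130.75.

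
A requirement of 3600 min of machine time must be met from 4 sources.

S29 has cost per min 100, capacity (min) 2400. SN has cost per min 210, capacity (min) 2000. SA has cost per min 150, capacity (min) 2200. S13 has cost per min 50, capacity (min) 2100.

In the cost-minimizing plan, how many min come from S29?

1500

Use sources in increasing cost order.
S13 (50): use full 2100 → 1500 min to go.
S29 at 100: take 1500 of its 2400 → requirement met.
SA, SN: unused.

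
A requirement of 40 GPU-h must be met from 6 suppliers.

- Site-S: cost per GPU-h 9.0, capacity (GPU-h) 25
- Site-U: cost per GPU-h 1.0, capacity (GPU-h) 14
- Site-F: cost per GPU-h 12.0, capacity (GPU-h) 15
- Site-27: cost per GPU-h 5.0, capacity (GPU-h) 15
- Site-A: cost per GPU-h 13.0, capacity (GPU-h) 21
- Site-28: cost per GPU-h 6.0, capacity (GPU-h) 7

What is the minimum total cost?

167

Cheapest first:
Site-U at 1.0: take all 14 GPU-h — 26 still needed.
Take 15 from Site-27 at 5.0 — need 11 more.
Site-28 at 6.0: take all 7 GPU-h — 4 still needed.
Site-S (9.0): take the remaining 4 — done.
Site-F, Site-A: unused.
Cost = 14×1.0 + 15×5.0 + 7×6.0 + 4×9.0 = 167.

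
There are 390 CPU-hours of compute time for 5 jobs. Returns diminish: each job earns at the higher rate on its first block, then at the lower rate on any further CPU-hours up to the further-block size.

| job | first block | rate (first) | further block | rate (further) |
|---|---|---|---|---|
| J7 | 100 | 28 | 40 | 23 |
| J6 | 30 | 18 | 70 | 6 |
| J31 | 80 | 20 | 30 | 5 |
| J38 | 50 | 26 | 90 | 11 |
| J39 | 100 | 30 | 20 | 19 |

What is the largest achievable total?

Order all 10 blocks by rate: J39/tier1 30 > J7/tier1 28 > J38/tier1 26 > J7/tier2 23 > J31/tier1 20 > J39/tier2 19 > J6/tier1 18 > J38/tier2 11 > J6/tier2 6 > J31/tier2 5.
J39/tier1 (30): +100 → 290 left.
J7 tier1 at 28: fill all 100 → 190 left.
J38/tier1 (26): +50 → 140 left.
J7 tier2 at 23: fill all 40 → 100 left.
J31/tier1 (20): +80 → 20 left.
Fill J39 tier2 block (20 at 19) → 0 left.
Total = 30×100 + 28×100 + 26×50 + 23×40 + 20×80 + 19×20 = 10000.

10000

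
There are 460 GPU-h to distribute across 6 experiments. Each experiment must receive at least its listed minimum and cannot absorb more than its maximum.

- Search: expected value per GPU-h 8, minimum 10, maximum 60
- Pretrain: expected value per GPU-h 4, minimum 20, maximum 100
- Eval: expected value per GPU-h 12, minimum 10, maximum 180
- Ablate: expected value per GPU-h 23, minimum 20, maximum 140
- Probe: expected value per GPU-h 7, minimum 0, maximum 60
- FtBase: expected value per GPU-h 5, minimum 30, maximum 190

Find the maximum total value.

6300

Meeting every minimum uses 10+20+10+20+0+30 = 90 GPU-h, leaving 370.
Order the experiments by expected value per GPU-h: Ablate 23 > Eval 12 > Search 8 > Probe 7 > FtBase 5 > Pretrain 4.
Ablate takes 120 more to reach its cap of 140 — 250 left.
Eval: +170 to 180 (cap) — 80 left.
Search takes 50 more to reach its cap of 60 — 30 left.
Probe has room for 60 more but only 30 remain, so it gets 30.
Total = 8×60 + 4×20 + 12×180 + 23×140 + 7×30 + 5×30 = 6300.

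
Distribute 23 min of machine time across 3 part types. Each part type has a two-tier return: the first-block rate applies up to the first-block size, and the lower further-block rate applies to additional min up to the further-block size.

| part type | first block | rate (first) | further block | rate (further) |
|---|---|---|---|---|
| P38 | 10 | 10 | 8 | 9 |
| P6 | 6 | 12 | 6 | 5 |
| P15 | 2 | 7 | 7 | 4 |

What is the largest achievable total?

Order all 6 blocks by rate: P6/tier1 12 > P38/tier1 10 > P38/tier2 9 > P15/tier1 7 > P6/tier2 5 > P15/tier2 4.
P6 tier1 at 12: fill all 6 → 17 left.
P38 tier1 at 10: fill all 10 → 7 left.
7 remain; put them into P38 tier2 at 9.
Total = 12×6 + 10×10 + 9×7 = 235.

235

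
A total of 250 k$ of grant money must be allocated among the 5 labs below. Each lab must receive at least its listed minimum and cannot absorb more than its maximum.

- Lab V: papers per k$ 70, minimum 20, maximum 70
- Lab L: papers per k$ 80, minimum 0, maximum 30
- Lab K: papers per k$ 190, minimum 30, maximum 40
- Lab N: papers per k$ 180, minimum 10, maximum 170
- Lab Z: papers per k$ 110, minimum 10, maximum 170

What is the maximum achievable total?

41800

Meeting every minimum uses 20+0+30+10+10 = 70 k$, leaving 180.
Rank by papers per k$: Lab K 190 > Lab N 180 > Lab Z 110 > Lab L 80 > Lab V 70.
Lab K: +10 to 40 (cap) — 170 left.
Lab N: +160 to 170 (cap) — 10 left.
Only 10 left; Lab Z takes them to reach 20.
Total = 70×20 + 190×40 + 180×170 + 110×20 = 41800.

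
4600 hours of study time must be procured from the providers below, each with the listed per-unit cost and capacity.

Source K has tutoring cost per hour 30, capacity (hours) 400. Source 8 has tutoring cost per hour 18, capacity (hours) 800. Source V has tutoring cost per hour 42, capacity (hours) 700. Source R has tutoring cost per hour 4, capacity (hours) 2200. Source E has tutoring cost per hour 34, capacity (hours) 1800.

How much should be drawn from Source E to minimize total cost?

1200

Cheapest first:
Take 2200 from Source R at 4 ; need 2400 more.
Source 8 (18): use full 800 ; 1600 hours to go.
Source K (30): use full 400 ; 1200 hours to go.
Source E at 34: take 1200 of its 1800 ; requirement met.
Source V: unused.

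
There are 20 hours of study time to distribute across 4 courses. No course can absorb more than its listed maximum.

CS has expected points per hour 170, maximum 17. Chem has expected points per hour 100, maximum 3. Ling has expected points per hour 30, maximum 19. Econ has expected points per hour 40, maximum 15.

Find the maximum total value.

Highest expected points per hour first: CS 170 > Chem 100 > Econ 40 > Ling 30.
CS takes 17 to reach its cap of 17 → 3 left.
Give Chem 3 to hit its cap of 3 → 0 left.
Total = 170×17 + 100×3 = 3190.

3190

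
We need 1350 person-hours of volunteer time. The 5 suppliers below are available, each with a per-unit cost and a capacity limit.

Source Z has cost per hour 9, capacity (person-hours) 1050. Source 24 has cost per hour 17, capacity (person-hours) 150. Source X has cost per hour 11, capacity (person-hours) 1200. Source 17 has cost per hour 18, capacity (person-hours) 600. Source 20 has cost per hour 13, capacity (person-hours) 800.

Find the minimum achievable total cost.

Cheapest first:
Source Z at 9: take all 1050 person-hours ; 300 still needed.
Take 300 from Source X at 11 to finish.
Source 20, Source 24, Source 17: unused.
Cost = 1050×9 + 300×11 = 12750.

12750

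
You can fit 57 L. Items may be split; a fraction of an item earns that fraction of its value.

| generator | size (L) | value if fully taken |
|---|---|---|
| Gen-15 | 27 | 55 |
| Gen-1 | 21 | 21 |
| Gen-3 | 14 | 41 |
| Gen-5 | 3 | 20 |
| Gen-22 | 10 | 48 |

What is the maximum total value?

Best value per unit of size first: Gen-5 20/3≈6.67, Gen-22 48/10≈4.8, Gen-3 41/14≈2.93, Gen-15 55/27≈2.04, Gen-1 21/21≈1.
All 3 L of Gen-5 fit (value 20) — 54 remain.
All 10 L of Gen-22 fit (value 48) — 44 remain.
Gen-3: take in full, 14 L for value 41 — 30 left.
Gen-15: take in full, 27 L for value 55 — 3 left.
3 L left: a 3/21 share of Gen-1 gives 21×3/21 = 3.
Total value = 167.

167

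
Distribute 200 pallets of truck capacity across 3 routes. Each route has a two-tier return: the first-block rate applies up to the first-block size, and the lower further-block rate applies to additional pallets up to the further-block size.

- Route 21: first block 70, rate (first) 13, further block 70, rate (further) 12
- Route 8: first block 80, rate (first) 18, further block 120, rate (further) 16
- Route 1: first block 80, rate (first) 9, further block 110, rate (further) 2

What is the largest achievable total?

Order all 6 blocks by rate: Route 8/tier1 18 > Route 8/tier2 16 > Route 21/tier1 13 > Route 21/tier2 12 > Route 1/tier1 9 > Route 1/tier2 2.
Route 8/tier1 (18): +80 → 120 left.
Route 8 tier2 at 16: fill all 120 → 0 left.
Total = 18×80 + 16×120 = 3360.

3360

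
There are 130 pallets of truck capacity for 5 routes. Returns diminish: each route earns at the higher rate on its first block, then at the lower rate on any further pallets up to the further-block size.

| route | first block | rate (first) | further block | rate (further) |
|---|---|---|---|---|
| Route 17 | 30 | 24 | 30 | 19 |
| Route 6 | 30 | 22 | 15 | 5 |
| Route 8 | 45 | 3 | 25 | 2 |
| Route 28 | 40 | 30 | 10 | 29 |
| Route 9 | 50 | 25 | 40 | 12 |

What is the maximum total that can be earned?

Order all 10 blocks by rate: Route 28/tier1 30 > Route 28/tier2 29 > Route 9/tier1 25 > Route 17/tier1 24 > Route 6/tier1 22 > Route 17/tier2 19 > Route 9/tier2 12 > Route 6/tier2 5 > Route 8/tier1 3 > Route 8/tier2 2.
Route 28/tier1 (30): +40 — 90 left.
Route 28 tier2 at 29: fill all 10 — 80 left.
Route 9 tier1 at 25: fill all 50 — 30 left.
Fill Route 17 tier1 block (30 at 24) — 0 left.
Total = 30×40 + 29×10 + 25×50 + 24×30 = 3460.

3460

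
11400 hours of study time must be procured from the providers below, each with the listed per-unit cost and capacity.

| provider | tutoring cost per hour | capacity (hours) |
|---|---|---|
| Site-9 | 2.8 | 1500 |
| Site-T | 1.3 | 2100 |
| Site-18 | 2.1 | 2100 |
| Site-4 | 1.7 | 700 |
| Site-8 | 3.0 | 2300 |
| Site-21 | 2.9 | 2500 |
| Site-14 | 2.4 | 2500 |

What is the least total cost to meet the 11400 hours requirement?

Use providers in increasing cost order.
Site-T at 1.3: take all 2100 hours → 9300 still needed.
Site-4 (1.7): use full 700 → 8600 hours to go.
Take 2100 from Site-18 at 2.1 → need 6500 more.
Site-14 at 2.4: take all 2500 hours → 4000 still needed.
Site-9 (2.8): use full 1500 → 2500 hours to go.
Take 2500 from Site-21 at 2.9 → need 0 more.
Site-8: unused.
Cost = 2100×1.3 + 700×1.7 + 2100×2.1 + 2500×2.4 + 1500×2.8 + 2500×2.9 = 25780.

25780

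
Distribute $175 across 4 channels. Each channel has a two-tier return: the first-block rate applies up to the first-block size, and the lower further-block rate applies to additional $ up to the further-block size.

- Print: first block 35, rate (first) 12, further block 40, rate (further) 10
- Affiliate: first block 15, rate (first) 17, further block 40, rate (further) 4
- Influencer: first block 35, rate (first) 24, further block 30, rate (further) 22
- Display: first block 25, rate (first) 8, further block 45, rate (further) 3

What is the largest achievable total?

2735

Order all 8 blocks by rate: Influencer/first 24 > Influencer/second 22 > Affiliate/first 17 > Print/first 12 > Print/second 10 > Display/first 8 > Affiliate/second 4 > Display/second 3.
Fill Influencer first block (35 at 24) → 140 left.
Influencer second at 22: fill all 30 → 110 left.
Affiliate/first (17): +15 → 95 left.
Print/first (12): +35 → 60 left.
Print/second (10): +40 → 20 left.
20 remain; put them into Display first at 8.
Total = 24×35 + 22×30 + 17×15 + 12×35 + 10×40 + 8×20 = 2735.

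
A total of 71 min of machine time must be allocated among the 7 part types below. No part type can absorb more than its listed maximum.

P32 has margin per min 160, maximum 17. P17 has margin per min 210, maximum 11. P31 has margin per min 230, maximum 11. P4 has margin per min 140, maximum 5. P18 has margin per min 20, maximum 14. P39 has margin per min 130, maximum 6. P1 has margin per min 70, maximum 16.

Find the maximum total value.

10260

Rank by margin per min: P31 230 > P17 210 > P32 160 > P4 140 > P39 130 > P1 70 > P18 20.
Give P31 11 to hit its cap of 11 — 60 left.
Give P17 11 to hit its cap of 11 — 49 left.
Give P32 17 to hit its cap of 17 — 32 left.
Give P4 5 to hit its cap of 5 — 27 left.
P39: +6 to 6 (cap) — 21 left.
P1 takes 16 to reach its cap of 16 — 5 left.
P18 has room for 14 but only 5 remain, so it gets 5.
Total = 160×17 + 210×11 + 230×11 + 140×5 + 20×5 + 130×6 + 70×16 = 10260.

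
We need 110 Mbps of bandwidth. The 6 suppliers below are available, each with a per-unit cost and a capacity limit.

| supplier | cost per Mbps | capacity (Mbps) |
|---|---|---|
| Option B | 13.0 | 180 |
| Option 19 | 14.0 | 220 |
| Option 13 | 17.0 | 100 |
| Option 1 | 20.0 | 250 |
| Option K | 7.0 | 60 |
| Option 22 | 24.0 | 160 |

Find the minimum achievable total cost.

Use suppliers in increasing cost order.
Option K (7.0): use full 60 ; 50 Mbps to go.
Option B (13.0): take the remaining 50 ; done.
Option 19, Option 13, Option 1, Option 22: unused.
Cost = 60×7.0 + 50×13.0 = 1070.

1070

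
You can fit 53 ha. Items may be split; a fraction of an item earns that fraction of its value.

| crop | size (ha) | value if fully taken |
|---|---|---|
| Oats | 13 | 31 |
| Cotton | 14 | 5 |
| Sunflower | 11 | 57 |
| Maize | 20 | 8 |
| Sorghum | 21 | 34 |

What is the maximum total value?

Sort by value density: Sunflower 57/11≈5.18, Oats 31/13≈2.38, Sorghum 34/21≈1.62, Maize 8/20≈0.4, Cotton 5/14≈0.357.
Sunflower: take in full, 11 ha for value 57 → 42 left.
Take all of Oats (13 ha, value 31) → 29 ha left.
Sorghum: take in full, 21 ha for value 34 → 8 left.
8 ha left: a 8/20 share of Maize gives 8×8/20 = 3.2.
Total value = 125.2.

125.2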